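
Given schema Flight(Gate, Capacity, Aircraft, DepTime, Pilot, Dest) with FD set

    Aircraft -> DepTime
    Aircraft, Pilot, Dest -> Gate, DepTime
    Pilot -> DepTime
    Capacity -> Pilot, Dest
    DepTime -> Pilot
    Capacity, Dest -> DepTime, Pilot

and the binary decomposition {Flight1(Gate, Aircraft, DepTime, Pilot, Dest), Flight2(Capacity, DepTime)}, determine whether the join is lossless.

Common attributes: Flight1 ∩ Flight2 = {DepTime}.
Closure of {DepTime}: DepTime → Pilot applies, adding Pilot. So (DepTime)⁺ = {DepTime, Pilot}.
The closure contains neither all of Flight1 = {Gate, Aircraft, DepTime, Pilot, Dest} nor all of Flight2 = {Capacity, DepTime}, so the common attributes are not a superkey of either fragment. The join is lossy.

No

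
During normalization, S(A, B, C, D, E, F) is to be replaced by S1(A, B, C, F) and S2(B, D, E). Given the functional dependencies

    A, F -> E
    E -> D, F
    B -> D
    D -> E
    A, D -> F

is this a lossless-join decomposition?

Yes

Common attributes: S1 ∩ S2 = {B}.
Closure of {B}: B → D applies, adding D; D → E applies, adding E; E → D, F applies, adding F. So (B)⁺ = {B, D, E, F}.
This closure contains every attribute of S2, so S1 ∩ S2 → S2. The join is lossless.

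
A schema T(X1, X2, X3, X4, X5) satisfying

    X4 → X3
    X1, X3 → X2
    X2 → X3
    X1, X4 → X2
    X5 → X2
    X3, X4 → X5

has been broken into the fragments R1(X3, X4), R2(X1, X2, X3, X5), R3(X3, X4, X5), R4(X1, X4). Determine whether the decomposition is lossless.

Yes

Chase test. Columns are X1, X2, X3, X4, X5; row i has aⱼ where attribute j ∈ Ri, else bᵢⱼ.
Initial tableau (one row per fragment):
  row 1: b11 b12 a3 a4 b15
  row 2: a1 a2 a3 b24 a5
  row 3: b31 b32 a3 a4 a5
  row 4: a1 b42 b43 a4 b45
Rows 1 and 4 agree on X4; apply X4→X3 and equate their X3 entries.
Rows 2 and 4 agree on X1, X3; apply X1, X3→X2 and equate their X2 entries.
Rows 2 and 3 agree on X5; apply X5→X2 and equate their X2 entries.
Rows 1 and 3 agree on X3, X4; apply X3, X4→X5 and equate their X5 entries.
Rows 1 and 4 agree on X3, X4; apply X3, X4→X5 and equate their X5 entries.
Rows 1 and 2 agree on X5; apply X5→X2 and equate their X2 entries.
Row 4 is now all distinguished symbols — the join is lossless.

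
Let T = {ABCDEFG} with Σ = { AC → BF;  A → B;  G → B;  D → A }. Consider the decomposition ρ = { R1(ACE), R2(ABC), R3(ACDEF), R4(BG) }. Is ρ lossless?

Chase test. Columns are ABCDEFG; row i has aⱼ where attribute j ∈ Ri, else bᵢⱼ.
Initial tableau (one row per fragment):
  row 1: a1 b12 a3 b14 a5 b16 b17
  row 2: a1 a2 a3 b24 b25 b26 b27
  row 3: a1 b32 a3 a4 a5 a6 b37
  row 4: b41 a2 b43 b44 b45 b46 a7
Rows 1 and 2 agree on AC; apply AC→BF and equate their BF entries.
Rows 1 and 3 agree on AC; apply AC→BF and equate their BF entries.
No row becomes fully distinguished — the join is lossy.

No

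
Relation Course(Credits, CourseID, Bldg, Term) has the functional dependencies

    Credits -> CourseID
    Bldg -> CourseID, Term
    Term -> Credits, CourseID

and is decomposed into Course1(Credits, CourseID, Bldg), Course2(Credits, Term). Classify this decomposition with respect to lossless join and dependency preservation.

Lossless test: (Credits)⁺ = {Credits, CourseID}, which is a superkey of neither fragment — lossy.
Dependency preservation: the restricted closure of {Bldg} across the fragments never reaches {CourseID, Term}, so Bldg → CourseID, Term cannot be enforced without a join — not preserved.

lossy and not dependency-preserving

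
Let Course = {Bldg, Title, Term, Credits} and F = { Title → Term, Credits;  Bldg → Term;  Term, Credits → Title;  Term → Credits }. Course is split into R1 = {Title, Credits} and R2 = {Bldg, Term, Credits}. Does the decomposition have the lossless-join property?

No

Common attributes: R1 ∩ R2 = {Credits}.
No dependency enlarges {Credits}, so (Credits)⁺ = {Credits}.
The closure contains neither all of R1 = {Title, Credits} nor all of R2 = {Bldg, Term, Credits}, so the common attributes are not a superkey of either fragment. The join is lossy.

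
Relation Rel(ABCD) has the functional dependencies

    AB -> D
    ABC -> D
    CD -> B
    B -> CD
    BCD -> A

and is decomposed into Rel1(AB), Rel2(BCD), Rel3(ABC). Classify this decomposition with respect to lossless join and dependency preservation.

Lossless test (chase): Rows 1 and 3 agree on AB; apply AB→D and equate their D entries. Rows 1 and 2 agree on B; apply B→CD and equate their CD entries. Rows 1 and 2 agree on BCD; apply BCD→A and equate their A entries. Row 1 is now all distinguished symbols — the join is lossless.
Dependency preservation: AB → D; ABC → D; BCD → A are not contained in any single fragment, but the restricted closure of each left-hand side across the fragments still reaches the right-hand side; the remaining FDs each lie inside some fragment. All dependencies are preserved.

lossless and dependency-preserving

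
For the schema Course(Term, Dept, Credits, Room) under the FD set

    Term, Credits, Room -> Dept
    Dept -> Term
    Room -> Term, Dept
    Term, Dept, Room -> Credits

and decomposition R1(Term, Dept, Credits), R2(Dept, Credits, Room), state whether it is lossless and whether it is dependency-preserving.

lossless and dependency-preserving

Lossless test: (Dept, Credits)⁺ = {Term, Dept, Credits}, which contains all of one fragment — lossless.
Dependency preservation: Term, Credits, Room → Dept; Room → Term, Dept; Term, Dept, Room → Credits are not contained in any single fragment, but the restricted closure of each left-hand side across the fragments still reaches the right-hand side; the remaining FDs each lie inside some fragment. All dependencies are preserved.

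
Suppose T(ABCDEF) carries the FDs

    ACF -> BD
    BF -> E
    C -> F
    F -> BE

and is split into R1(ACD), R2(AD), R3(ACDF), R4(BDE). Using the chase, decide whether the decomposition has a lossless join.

No

Chase test. Columns are ABCDEF; row i has aⱼ where attribute j ∈ Ri, else bᵢⱼ.
Initial tableau (one row per fragment):
  row 1: a1 b12 a3 a4 b15 b16
  row 2: a1 b22 b23 a4 b25 b26
  row 3: a1 b32 a3 a4 b35 a6
  row 4: b41 a2 b43 a4 a5 b46
Rows 1 and 3 agree on C; apply C→F and equate their F entries.
Rows 1 and 3 agree on F; apply F→BE and equate their BE entries.
No row becomes fully distinguished — the join is lossy.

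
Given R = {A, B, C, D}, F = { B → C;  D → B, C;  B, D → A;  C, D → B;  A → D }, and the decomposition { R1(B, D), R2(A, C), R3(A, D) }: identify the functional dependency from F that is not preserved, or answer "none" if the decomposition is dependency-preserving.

B → C

Check B → C: no single fragment contains all of {B, C}, and the restricted closure of {B} across the fragments never reaches {C}.
D → B, C is preserved.
B, D → A is preserved.
C, D → B is preserved.
A → D is preserved.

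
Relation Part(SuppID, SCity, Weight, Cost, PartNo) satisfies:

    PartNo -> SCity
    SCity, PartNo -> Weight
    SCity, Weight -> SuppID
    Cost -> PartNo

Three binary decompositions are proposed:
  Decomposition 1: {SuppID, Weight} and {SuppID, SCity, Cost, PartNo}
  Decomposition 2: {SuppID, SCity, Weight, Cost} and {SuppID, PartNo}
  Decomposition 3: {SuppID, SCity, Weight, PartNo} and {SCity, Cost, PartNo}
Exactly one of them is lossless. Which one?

Decomposition 1: common = {SuppID}, closure = {SuppID} → lossy.
Decomposition 2: common = {SuppID}, closure = {SuppID} → lossy.
Decomposition 3: common = {SCity, PartNo}, closure = {SuppID, SCity, Weight, PartNo} → lossless.

Decomposition 3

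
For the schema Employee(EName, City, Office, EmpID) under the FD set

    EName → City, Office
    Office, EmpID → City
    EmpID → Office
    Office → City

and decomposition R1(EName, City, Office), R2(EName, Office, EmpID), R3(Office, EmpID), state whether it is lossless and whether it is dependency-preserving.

Lossless test (chase): Rows 1 and 2 agree on EName; apply EName→City, Office and equate their City, Office entries. Rows 2 and 3 agree on Office, EmpID; apply Office, EmpID→City and equate their City entries. Row 2 is now all distinguished symbols — the join is lossless.
Dependency preservation: Office, EmpID → City is not contained in any single fragment, but the restricted closure of its left-hand side across the fragments still reaches the right-hand side; the remaining FDs each lie inside some fragment. All dependencies are preserved.

lossless and dependency-preserving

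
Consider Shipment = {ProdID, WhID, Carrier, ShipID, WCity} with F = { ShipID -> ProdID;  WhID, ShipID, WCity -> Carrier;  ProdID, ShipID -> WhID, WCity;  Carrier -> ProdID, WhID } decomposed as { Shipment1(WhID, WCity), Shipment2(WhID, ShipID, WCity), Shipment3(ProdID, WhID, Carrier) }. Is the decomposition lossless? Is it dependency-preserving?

Lossless test (chase): applying each FD to every pair of rows produces no changes in the tableau, so no row becomes fully distinguished — the join is lossy.
Dependency preservation: the restricted closure of {ShipID} across the fragments never reaches {ProdID}, so ShipID → ProdID cannot be enforced without a join — not preserved.

lossy and not dependency-preserving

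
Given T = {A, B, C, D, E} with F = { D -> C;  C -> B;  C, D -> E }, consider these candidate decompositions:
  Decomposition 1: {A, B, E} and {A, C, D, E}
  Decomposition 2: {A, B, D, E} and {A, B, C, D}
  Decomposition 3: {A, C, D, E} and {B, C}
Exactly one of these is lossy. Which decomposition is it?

Decomposition 1: common = {A, E}, closure = {A, E} → lossy.
Decomposition 2: common = {A, B, D}, closure = {A, B, C, D, E} → lossless.
Decomposition 3: common = {C}, closure = {B, C} → lossless.

Decomposition 1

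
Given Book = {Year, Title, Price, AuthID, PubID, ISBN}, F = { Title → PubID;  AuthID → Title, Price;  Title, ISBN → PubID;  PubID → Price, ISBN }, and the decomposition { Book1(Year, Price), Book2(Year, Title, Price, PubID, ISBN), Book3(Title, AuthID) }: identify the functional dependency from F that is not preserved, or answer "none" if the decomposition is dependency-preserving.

Title → PubID lies within Book2.
AuthID → Title, Price: restricted closure across fragments reaches Title, Price.
Title, ISBN → PubID lies within Book2.
PubID → Price, ISBN lies within Book2.
Every dependency is enforceable on the fragments, so the decomposition is dependency-preserving.

none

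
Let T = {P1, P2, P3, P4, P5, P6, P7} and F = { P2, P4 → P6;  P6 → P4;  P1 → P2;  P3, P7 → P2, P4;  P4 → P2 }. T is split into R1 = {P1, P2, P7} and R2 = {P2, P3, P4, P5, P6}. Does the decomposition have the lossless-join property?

No

Common attributes: R1 ∩ R2 = {P2}.
No dependency enlarges {P2}, so (P2)⁺ = {P2}.
The closure contains neither all of R1 = {P1, P2, P7} nor all of R2 = {P2, P3, P4, P5, P6}, so the common attributes are not a superkey of either fragment. The join is lossy.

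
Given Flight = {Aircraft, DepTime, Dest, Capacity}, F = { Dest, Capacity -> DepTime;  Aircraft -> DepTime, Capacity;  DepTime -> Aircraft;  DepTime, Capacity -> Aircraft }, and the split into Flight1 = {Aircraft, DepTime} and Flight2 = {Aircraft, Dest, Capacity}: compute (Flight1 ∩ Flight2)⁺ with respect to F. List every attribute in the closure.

Flight1 ∩ Flight2 = {Aircraft}.
Aircraft → DepTime, Capacity applies, adding DepTime, Capacity
Closure: {Aircraft, DepTime, Capacity}.

Aircraft, DepTime, Capacity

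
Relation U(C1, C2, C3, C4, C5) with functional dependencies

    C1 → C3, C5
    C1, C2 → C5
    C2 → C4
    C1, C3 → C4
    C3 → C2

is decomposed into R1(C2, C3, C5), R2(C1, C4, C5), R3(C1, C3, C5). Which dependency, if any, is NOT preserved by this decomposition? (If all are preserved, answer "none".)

Check C2 → C4: no single fragment contains all of {C2, C4}, and the restricted closure of {C2} across the fragments never reaches {C4}.
C1 → C3, C5 is preserved.
C1, C2 → C5 is preserved.
C1, C3 → C4 is preserved.
C3 → C2 is preserved.

C2 → C4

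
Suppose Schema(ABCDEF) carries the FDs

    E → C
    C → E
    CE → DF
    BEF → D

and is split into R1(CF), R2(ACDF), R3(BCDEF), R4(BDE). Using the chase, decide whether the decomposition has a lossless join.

No

Chase test. Columns are ABCDEF; row i has aⱼ where attribute j ∈ Ri, else bᵢⱼ.
Initial tableau (one row per fragment):
  row 1: b11 b12 a3 b14 b15 a6
  row 2: a1 b22 a3 a4 b25 a6
  row 3: b31 a2 a3 a4 a5 a6
  row 4: b41 a2 b43 a4 a5 b46
Rows 3 and 4 agree on E; apply E→C and equate their C entries.
Rows 1 and 2 agree on C; apply C→E and equate their E entries.
Rows 1 and 3 agree on C; apply C→E and equate their E entries.
Rows 1 and 2 agree on CE; apply CE→DF and equate their DF entries.
Rows 1 and 4 agree on CE; apply CE→DF and equate their DF entries.
No row becomes fully distinguished — the join is lossy.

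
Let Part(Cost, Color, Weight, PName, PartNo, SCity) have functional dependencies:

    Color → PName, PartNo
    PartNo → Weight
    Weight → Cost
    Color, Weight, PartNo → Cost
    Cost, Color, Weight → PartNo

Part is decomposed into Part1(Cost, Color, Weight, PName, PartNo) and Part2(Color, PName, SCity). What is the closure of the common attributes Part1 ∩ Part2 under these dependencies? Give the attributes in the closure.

Cost, Color, Weight, PName, PartNo

Part1 ∩ Part2 = {Color, PName}.
Color → PName, PartNo applies, adding PartNo
PartNo → Weight applies, adding Weight
Weight → Cost applies, adding Cost
Closure: {Cost, Color, Weight, PName, PartNo}.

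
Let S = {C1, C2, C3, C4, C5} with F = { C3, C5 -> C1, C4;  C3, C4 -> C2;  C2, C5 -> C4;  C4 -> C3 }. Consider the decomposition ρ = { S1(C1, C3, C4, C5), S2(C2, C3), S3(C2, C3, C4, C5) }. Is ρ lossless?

Yes

Chase test. Columns are C1, C2, C3, C4, C5; row i has aⱼ where attribute j ∈ Si, else bᵢⱼ.
Initial tableau (one row per fragment):
  row 1: a1 b12 a3 a4 a5
  row 2: b21 a2 a3 b24 b25
  row 3: b31 a2 a3 a4 a5
Rows 1 and 3 agree on C3, C5; apply C3, C5→C1, C4 and equate their C1, C4 entries.
Rows 1 and 3 agree on C3, C4; apply C3, C4→C2 and equate their C2 entries.
Row 1 is now all distinguished symbols — the join is lossless.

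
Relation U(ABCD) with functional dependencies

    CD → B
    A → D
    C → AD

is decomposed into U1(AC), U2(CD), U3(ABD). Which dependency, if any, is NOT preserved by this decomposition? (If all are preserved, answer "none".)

Check CD → B: no single fragment contains all of {BCD}, and the restricted closure of {CD} across the fragments never reaches {B}.
A → D is preserved.
C → AD is preserved.

CD → B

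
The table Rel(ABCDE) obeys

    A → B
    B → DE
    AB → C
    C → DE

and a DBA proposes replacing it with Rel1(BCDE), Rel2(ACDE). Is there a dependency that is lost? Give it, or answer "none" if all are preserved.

Check A → B: no single fragment contains all of {AB}, and the restricted closure of {A} across the fragments never reaches {B}.
B → DE is preserved.
AB → C is preserved.
C → DE is preserved.

A → B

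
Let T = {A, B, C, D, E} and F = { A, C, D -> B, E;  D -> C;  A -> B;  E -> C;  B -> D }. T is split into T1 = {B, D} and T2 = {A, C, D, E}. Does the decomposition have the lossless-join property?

No

Common attributes: T1 ∩ T2 = {D}.
Closure of {D}: D → C applies, adding C. So (D)⁺ = {C, D}.
The closure contains neither all of T1 = {B, D} nor all of T2 = {A, C, D, E}, so the common attributes are not a superkey of either fragment. The join is lossy.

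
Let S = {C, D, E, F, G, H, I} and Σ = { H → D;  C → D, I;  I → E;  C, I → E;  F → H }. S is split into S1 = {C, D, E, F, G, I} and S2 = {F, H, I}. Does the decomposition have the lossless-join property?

Yes

Common attributes: S1 ∩ S2 = {F, I}.
Closure of {F, I}: I → E applies, adding E; F → H applies, adding H; H → D applies, adding D. So (F, I)⁺ = {D, E, F, H, I}.
This closure contains every attribute of S2, so S1 ∩ S2 → S2. The join is lossless.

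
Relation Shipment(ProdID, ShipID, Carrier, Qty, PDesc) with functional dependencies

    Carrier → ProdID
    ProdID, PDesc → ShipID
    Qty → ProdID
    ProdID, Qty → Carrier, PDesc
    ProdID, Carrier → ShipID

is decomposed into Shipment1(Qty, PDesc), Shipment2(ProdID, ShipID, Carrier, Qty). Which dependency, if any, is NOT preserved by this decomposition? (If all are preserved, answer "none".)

Check ProdID, PDesc → ShipID: no single fragment contains all of {ProdID, ShipID, PDesc}, and the restricted closure of {ProdID, PDesc} across the fragments never reaches {ShipID}.
Carrier → ProdID is preserved.
Qty → ProdID is preserved.
ProdID, Qty → Carrier, PDesc is preserved.
ProdID, Carrier → ShipID is preserved.

ProdID, PDesc → ShipID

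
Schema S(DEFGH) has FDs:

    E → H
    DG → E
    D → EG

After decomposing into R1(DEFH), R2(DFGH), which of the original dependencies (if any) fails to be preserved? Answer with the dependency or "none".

none

E → H lies within R1.
DG → E: restricted closure across fragments reaches E.
D → EG: restricted closure across fragments reaches EG.
Every dependency is enforceable on the fragments, so the decomposition is dependency-preserving.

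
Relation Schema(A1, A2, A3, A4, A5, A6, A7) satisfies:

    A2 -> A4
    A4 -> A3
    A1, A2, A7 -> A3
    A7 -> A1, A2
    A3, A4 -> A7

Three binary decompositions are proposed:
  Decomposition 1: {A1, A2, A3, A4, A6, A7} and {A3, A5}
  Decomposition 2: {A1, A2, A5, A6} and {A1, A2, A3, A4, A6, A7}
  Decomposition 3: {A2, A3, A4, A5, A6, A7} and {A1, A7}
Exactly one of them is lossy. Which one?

Decomposition 1: common = {A3}, closure = {A3} → lossy.
Decomposition 2: common = {A1, A2, A6}, closure = {A1, A2, A3, A4, A6, A7} → lossless.
Decomposition 3: common = {A7}, closure = {A1, A2, A3, A4, A7} → lossless.

Decomposition 1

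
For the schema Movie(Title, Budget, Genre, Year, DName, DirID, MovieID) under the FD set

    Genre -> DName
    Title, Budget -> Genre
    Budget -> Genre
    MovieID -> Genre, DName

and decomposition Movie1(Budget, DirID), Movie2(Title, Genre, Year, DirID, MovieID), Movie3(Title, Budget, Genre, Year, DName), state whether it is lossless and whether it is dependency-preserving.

Lossless test (chase): Rows 2 and 3 agree on Genre; apply Genre→DName and equate their DName entries. Rows 1 and 3 agree on Budget; apply Budget→Genre and equate their Genre entries. Rows 1 and 2 agree on Genre; apply Genre→DName and equate their DName entries. No row becomes fully distinguished — the join is lossy.
Dependency preservation: MovieID → Genre, DName is not contained in any single fragment, but the restricted closure of its left-hand side across the fragments still reaches the right-hand side; the remaining FDs each lie inside some fragment. All dependencies are preserved.

lossy but dependency-preserving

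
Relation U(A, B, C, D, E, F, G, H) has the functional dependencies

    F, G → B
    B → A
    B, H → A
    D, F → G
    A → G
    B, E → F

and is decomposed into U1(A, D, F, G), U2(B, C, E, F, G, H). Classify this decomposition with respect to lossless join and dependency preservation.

lossy and not dependency-preserving

Lossless test: (F, G)⁺ = {A, B, F, G}, which is a superkey of neither fragment — lossy.
Dependency preservation: the restricted closure of {B} across the fragments never reaches {A}, so B → A cannot be enforced without a join — not preserved.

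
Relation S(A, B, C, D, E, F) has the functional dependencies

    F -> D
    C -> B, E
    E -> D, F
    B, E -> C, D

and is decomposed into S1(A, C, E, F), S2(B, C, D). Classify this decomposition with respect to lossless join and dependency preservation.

Lossless test: (C)⁺ = {B, C, D, E, F}, which contains all of one fragment — lossless.
Dependency preservation: the restricted closure of {F} across the fragments never reaches {D}, so F → D cannot be enforced without a join — not preserved.

lossless but not dependency-preserving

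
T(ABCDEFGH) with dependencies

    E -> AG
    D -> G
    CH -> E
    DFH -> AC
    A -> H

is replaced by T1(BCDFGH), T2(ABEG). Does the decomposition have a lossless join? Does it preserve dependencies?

Lossless test: (BG)⁺ = {BG}, which is a superkey of neither fragment — lossy.
Dependency preservation: the restricted closure of {CH} across the fragments never reaches {E}, so CH → E cannot be enforced without a join — not preserved.

lossy and not dependency-preserving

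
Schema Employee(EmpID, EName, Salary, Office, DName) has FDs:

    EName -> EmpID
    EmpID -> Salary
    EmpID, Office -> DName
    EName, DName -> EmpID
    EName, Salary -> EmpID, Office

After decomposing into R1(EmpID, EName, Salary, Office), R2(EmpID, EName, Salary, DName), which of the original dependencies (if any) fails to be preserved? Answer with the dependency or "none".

EmpID, Office -> DName

Check EmpID, Office → DName: no single fragment contains all of {EmpID, Office, DName}, and the restricted closure of {EmpID, Office} across the fragments never reaches {DName}.
EName → EmpID is preserved.
EmpID → Salary is preserved.
EName, DName → EmpID is preserved.
EName, Salary → EmpID, Office is preserved.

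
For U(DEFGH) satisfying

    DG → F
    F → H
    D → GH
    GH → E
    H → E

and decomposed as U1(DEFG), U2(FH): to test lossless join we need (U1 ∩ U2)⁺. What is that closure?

U1 ∩ U2 = {F}.
F → H applies, adding H
H → E applies, adding E
Closure: {EFH}.

EFH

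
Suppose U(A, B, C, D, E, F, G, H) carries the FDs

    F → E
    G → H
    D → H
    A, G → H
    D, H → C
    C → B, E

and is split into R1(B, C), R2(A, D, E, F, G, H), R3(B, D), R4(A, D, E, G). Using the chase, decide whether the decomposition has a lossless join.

Chase test. Columns are A, B, C, D, E, F, G, H; row i has aⱼ where attribute j ∈ Ri, else bᵢⱼ.
Initial tableau (one row per fragment):
  row 1: b11 a2 a3 b14 b15 b16 b17 b18
  row 2: a1 b22 b23 a4 a5 a6 a7 a8
  row 3: b31 a2 b33 a4 b35 b36 b37 b38
  row 4: a1 b42 b43 a4 a5 b46 a7 b48
Rows 2 and 4 agree on G; apply G→H and equate their H entries.
Rows 2 and 3 agree on D; apply D→H and equate their H entries.
Rows 2 and 3 agree on D, H; apply D, H→C and equate their C entries.
Rows 2 and 4 agree on D, H; apply D, H→C and equate their C entries.
Rows 2 and 3 agree on C; apply C→B, E and equate their B, E entries.
Rows 2 and 4 agree on C; apply C→B, E and equate their B, E entries.
No row becomes fully distinguished — the join is lossy.

No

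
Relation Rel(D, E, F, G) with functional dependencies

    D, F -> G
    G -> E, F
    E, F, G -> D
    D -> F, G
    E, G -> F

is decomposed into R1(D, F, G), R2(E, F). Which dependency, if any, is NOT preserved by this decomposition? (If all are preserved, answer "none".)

Check G → E, F: no single fragment contains all of {E, F, G}, and the restricted closure of {G} across the fragments never reaches {E, F}.
D, F → G is preserved.
E, F, G → D is preserved.
D → F, G is preserved.
E, G → F is preserved.

G -> E, F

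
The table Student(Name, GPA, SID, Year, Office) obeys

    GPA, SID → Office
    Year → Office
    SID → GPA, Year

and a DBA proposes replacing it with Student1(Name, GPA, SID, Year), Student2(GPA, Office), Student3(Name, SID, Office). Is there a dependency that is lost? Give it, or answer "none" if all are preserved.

Year → Office

Check Year → Office: no single fragment contains all of {Year, Office}, and the restricted closure of {Year} across the fragments never reaches {Office}.
GPA, SID → Office is preserved.
SID → GPA, Year is preserved.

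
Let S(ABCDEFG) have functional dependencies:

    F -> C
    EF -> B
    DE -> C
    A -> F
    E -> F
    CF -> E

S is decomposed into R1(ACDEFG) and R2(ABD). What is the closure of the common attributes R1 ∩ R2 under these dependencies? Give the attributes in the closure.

ABCDEF

R1 ∩ R2 = {AD}.
A → F applies, adding F
F → C applies, adding C
CF → E applies, adding E
EF → B applies, adding B
Closure: {ABCDEF}.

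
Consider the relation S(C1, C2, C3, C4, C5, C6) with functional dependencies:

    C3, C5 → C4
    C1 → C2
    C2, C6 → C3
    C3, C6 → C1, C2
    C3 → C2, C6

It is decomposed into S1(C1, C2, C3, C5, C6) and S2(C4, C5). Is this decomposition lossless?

No

Common attributes: S1 ∩ S2 = {C5}.
No dependency enlarges {C5}, so (C5)⁺ = {C5}.
The closure contains neither all of S1 = {C1, C2, C3, C5, C6} nor all of S2 = {C4, C5}, so the common attributes are not a superkey of either fragment. The join is lossy.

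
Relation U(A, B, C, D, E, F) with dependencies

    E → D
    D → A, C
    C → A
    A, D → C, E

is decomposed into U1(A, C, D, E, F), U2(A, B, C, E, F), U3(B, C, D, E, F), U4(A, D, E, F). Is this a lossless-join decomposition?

Yes

Chase test. Columns are A, B, C, D, E, F; row i has aⱼ where attribute j ∈ Ui, else bᵢⱼ.
Initial tableau (one row per fragment):
  row 1: a1 b12 a3 a4 a5 a6
  row 2: a1 a2 a3 b24 a5 a6
  row 3: b31 a2 a3 a4 a5 a6
  row 4: a1 b42 b43 a4 a5 a6
Rows 1 and 2 agree on E; apply E→D and equate their D entries.
Rows 1 and 3 agree on D; apply D→A, C and equate their A, C entries.
Rows 1 and 4 agree on D; apply D→A, C and equate their A, C entries.
Row 2 is now all distinguished symbols — the join is lossless.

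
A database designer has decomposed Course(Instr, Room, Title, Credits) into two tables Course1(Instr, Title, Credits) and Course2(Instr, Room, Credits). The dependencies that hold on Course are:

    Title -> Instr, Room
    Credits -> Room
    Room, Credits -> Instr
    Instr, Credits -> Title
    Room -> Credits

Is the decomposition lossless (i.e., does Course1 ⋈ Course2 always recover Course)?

Common attributes: Course1 ∩ Course2 = {Instr, Credits}.
Closure of {Instr, Credits}: Credits → Room applies, adding Room; Instr, Credits → Title applies, adding Title. So (Instr, Credits)⁺ = {Instr, Room, Title, Credits}.
This closure contains every attribute of Course1, so Course1 ∩ Course2 → Course1. The join is lossless.

Yes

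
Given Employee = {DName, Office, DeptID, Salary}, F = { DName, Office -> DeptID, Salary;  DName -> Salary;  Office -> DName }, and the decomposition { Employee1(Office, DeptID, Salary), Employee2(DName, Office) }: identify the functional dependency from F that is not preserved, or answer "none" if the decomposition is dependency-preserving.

DName -> Salary

Check DName → Salary: no single fragment contains all of {DName, Salary}, and the restricted closure of {DName} across the fragments never reaches {Salary}.
DName, Office → DeptID, Salary is preserved.
Office → DName is preserved.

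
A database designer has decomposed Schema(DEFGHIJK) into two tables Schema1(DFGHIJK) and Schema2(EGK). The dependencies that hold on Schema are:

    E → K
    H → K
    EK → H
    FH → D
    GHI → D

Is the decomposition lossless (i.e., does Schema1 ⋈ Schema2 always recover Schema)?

Common attributes: Schema1 ∩ Schema2 = {GK}.
No dependency enlarges {GK}, so (GK)⁺ = {GK}.
The closure contains neither all of Schema1 = {DFGHIJK} nor all of Schema2 = {EGK}, so the common attributes are not a superkey of either fragment. The join is lossy.

No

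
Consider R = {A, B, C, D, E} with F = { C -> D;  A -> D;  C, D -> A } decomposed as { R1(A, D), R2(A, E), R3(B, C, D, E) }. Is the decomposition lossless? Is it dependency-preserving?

Lossless test (chase): Rows 1 and 2 agree on A; apply A→D and equate their D entries. No row becomes fully distinguished — the join is lossy.
Dependency preservation: the restricted closure of {C, D} across the fragments never reaches {A}, so C, D → A cannot be enforced without a join — not preserved.

lossy and not dependency-preserving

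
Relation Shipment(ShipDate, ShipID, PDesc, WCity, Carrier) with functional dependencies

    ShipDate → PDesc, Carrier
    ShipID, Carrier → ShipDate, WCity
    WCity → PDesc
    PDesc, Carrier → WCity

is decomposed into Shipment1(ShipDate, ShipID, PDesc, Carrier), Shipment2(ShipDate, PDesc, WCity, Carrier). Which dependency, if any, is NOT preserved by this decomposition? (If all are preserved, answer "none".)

none

ShipDate → PDesc, Carrier lies within Shipment1.
ShipID, Carrier → ShipDate, WCity: restricted closure across fragments reaches ShipDate, WCity.
WCity → PDesc lies within Shipment2.
PDesc, Carrier → WCity lies within Shipment2.
Every dependency is enforceable on the fragments, so the decomposition is dependency-preserving.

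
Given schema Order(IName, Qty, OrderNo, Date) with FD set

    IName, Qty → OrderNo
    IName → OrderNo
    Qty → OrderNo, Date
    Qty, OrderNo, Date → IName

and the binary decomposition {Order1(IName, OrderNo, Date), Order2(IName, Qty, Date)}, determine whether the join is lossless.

Yes

Common attributes: Order1 ∩ Order2 = {IName, Date}.
Closure of {IName, Date}: IName → OrderNo applies, adding OrderNo. So (IName, Date)⁺ = {IName, OrderNo, Date}.
This closure contains every attribute of Order1, so Order1 ∩ Order2 → Order1. The join is lossless.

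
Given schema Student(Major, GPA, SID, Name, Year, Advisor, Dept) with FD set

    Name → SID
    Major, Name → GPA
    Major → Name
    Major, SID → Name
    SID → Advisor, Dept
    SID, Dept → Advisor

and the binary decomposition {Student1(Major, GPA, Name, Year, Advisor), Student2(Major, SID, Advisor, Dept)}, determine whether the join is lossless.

Yes

Common attributes: Student1 ∩ Student2 = {Major, Advisor}.
Closure of {Major, Advisor}: Major → Name applies, adding Name; Name → SID applies, adding SID; Major, Name → GPA applies, adding GPA; SID → Advisor, Dept applies, adding Dept. So (Major, Advisor)⁺ = {Major, GPA, SID, Name, Advisor, Dept}.
This closure contains every attribute of Student2, so Student1 ∩ Student2 → Student2. The join is lossless.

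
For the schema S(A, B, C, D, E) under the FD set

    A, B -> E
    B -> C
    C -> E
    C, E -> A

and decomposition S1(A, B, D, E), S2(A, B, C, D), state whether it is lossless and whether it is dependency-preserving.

lossless but not dependency-preserving

Lossless test: (A, B, D)⁺ = {A, B, C, D, E}, which contains all of one fragment — lossless.
Dependency preservation: the restricted closure of {C} across the fragments never reaches {E}, so C → E cannot be enforced without a join — not preserved.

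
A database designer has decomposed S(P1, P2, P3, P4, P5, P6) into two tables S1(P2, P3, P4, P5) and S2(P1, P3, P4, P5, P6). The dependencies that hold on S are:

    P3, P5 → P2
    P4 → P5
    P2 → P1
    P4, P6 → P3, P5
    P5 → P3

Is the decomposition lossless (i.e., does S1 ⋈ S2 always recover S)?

Yes

Common attributes: S1 ∩ S2 = {P3, P4, P5}.
Closure of {P3, P4, P5}: P3, P5 → P2 applies, adding P2; P2 → P1 applies, adding P1. So (P3, P4, P5)⁺ = {P1, P2, P3, P4, P5}.
This closure contains every attribute of S1, so S1 ∩ S2 → S1. The join is lossless.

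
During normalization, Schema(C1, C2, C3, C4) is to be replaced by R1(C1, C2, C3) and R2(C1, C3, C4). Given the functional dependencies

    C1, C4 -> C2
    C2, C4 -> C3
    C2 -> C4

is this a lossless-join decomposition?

Common attributes: R1 ∩ R2 = {C1, C3}.
No dependency enlarges {C1, C3}, so (C1, C3)⁺ = {C1, C3}.
The closure contains neither all of R1 = {C1, C2, C3} nor all of R2 = {C1, C3, C4}, so the common attributes are not a superkey of either fragment. The join is lossy.

No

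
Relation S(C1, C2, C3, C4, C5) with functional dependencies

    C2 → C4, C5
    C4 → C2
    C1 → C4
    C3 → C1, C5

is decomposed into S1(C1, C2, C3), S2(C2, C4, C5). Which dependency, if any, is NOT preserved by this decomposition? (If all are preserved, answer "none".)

none

C2 → C4, C5 lies within S2.
C4 → C2 lies within S2.
C1 → C4: restricted closure across fragments reaches C4.
C3 → C1, C5: restricted closure across fragments reaches C1, C5.
Every dependency is enforceable on the fragments, so the decomposition is dependency-preserving.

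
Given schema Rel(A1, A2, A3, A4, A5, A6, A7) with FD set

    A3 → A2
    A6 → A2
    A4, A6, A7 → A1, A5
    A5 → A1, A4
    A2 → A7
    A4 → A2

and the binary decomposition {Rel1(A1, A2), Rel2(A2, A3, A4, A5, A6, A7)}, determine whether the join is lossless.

Common attributes: Rel1 ∩ Rel2 = {A2}.
Closure of {A2}: A2 → A7 applies, adding A7. So (A2)⁺ = {A2, A7}.
The closure contains neither all of Rel1 = {A1, A2} nor all of Rel2 = {A2, A3, A4, A5, A6, A7}, so the common attributes are not a superkey of either fragment. The join is lossy.

No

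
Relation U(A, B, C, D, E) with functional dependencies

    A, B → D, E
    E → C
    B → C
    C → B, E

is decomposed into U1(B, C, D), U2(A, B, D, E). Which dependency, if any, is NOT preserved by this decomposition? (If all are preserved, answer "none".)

none

A, B → D, E lies within U2.
E → C: restricted closure across fragments reaches C.
B → C lies within U1.
C → B, E: restricted closure across fragments reaches B, E.
Every dependency is enforceable on the fragments, so the decomposition is dependency-preserving.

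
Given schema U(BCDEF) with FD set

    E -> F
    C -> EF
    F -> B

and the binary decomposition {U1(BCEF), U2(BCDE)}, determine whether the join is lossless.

Common attributes: U1 ∩ U2 = {BCE}.
Closure of {BCE}: E → F applies, adding F. So (BCE)⁺ = {BCEF}.
This closure contains every attribute of U1, so U1 ∩ U2 → U1. The join is lossless.

Yes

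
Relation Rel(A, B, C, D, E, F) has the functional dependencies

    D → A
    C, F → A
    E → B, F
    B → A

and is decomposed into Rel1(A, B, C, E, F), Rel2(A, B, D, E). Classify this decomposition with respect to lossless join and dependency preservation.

lossy but dependency-preserving

Lossless test: (A, B, E)⁺ = {A, B, E, F}, which is a superkey of neither fragment — lossy.
Dependency preservation: every FD's attributes lie within a single fragment, so each can be enforced locally — preserved.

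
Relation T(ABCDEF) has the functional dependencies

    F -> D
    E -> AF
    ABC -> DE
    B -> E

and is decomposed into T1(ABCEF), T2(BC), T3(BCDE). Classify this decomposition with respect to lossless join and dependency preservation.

Lossless test (chase): Rows 1 and 3 agree on E; apply E→AF and equate their AF entries. Rows 1 and 3 agree on ABC; apply ABC→DE and equate their DE entries. Rows 1 and 2 agree on B; apply B→E and equate their E entries. Rows 1 and 2 agree on E; apply E→AF and equate their AF entries. Rows 1 and 2 agree on ABC; apply ABC→DE and equate their DE entries. Row 1 is now all distinguished symbols — the join is lossless.
Dependency preservation: the restricted closure of {F} across the fragments never reaches {D}, so F → D cannot be enforced without a join — not preserved.

lossless but not dependency-preserving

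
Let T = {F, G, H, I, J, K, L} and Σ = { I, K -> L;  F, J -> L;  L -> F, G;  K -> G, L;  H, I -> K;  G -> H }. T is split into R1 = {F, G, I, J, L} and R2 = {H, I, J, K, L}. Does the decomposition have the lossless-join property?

Common attributes: R1 ∩ R2 = {I, J, L}.
Closure of {I, J, L}: L → F, G applies, adding F, G; G → H applies, adding H; H, I → K applies, adding K. So (I, J, L)⁺ = {F, G, H, I, J, K, L}.
This closure contains every attribute of R1, so R1 ∩ R2 → R1. The join is lossless.

Yes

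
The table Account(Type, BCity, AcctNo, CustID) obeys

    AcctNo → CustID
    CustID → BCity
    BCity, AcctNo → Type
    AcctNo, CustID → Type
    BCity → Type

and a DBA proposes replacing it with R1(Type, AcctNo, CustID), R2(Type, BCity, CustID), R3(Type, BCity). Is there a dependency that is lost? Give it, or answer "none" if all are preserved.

AcctNo → CustID lies within R1.
CustID → BCity lies within R2.
BCity, AcctNo → Type: restricted closure across fragments reaches Type.
AcctNo, CustID → Type lies within R1.
BCity → Type lies within R2.
Every dependency is enforceable on the fragments, so the decomposition is dependency-preserving.

none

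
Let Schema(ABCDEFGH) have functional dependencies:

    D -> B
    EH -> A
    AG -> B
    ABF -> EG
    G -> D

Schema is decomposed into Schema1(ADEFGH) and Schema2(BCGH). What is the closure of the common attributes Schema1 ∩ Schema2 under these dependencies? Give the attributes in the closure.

BDGH

Schema1 ∩ Schema2 = {GH}.
G → D applies, adding D
D → B applies, adding B
Closure: {BDGH}.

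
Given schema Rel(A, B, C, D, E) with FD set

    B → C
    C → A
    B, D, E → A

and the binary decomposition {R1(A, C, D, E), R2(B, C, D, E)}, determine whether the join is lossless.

Common attributes: R1 ∩ R2 = {C, D, E}.
Closure of {C, D, E}: C → A applies, adding A. So (C, D, E)⁺ = {A, C, D, E}.
This closure contains every attribute of R1, so R1 ∩ R2 → R1. The join is lossless.

Yes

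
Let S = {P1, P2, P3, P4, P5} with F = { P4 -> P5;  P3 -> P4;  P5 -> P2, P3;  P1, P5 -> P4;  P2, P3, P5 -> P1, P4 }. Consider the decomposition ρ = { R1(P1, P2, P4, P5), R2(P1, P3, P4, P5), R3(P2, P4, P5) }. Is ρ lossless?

Chase test. Columns are P1, P2, P3, P4, P5; row i has aⱼ where attribute j ∈ Ri, else bᵢⱼ.
Initial tableau (one row per fragment):
  row 1: a1 a2 b13 a4 a5
  row 2: a1 b22 a3 a4 a5
  row 3: b31 a2 b33 a4 a5
Rows 1 and 2 agree on P5; apply P5→P2, P3 and equate their P2, P3 entries.
Rows 1 and 3 agree on P5; apply P5→P2, P3 and equate their P2, P3 entries.
Rows 1 and 3 agree on P2, P3, P5; apply P2, P3, P5→P1, P4 and equate their P1, P4 entries.
Row 1 is now all distinguished symbols — the join is lossless.

Yes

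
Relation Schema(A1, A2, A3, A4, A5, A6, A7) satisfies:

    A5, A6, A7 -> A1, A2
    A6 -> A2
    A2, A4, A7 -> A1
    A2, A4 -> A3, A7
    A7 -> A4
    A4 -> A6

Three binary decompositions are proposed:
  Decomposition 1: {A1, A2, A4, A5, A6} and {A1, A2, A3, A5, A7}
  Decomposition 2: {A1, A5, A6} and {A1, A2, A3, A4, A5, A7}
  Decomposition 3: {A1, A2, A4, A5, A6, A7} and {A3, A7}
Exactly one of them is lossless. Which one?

Decomposition 1: common = {A1, A2, A5}, closure = {A1, A2, A5} → lossy.
Decomposition 2: common = {A1, A5}, closure = {A1, A5} → lossy.
Decomposition 3: common = {A7}, closure = {A1, A2, A3, A4, A6, A7} → lossless.

Decomposition 3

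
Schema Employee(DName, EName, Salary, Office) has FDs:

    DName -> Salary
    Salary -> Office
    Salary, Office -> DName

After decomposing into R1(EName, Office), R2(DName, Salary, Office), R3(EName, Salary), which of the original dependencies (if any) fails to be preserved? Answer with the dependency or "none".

DName → Salary lies within R2.
Salary → Office lies within R2.
Salary, Office → DName lies within R2.
Every dependency is enforceable on the fragments, so the decomposition is dependency-preserving.

none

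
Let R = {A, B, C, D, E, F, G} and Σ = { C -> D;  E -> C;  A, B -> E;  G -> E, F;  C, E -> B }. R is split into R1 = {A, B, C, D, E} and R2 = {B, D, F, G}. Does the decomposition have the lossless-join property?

No

Common attributes: R1 ∩ R2 = {B, D}.
No dependency enlarges {B, D}, so (B, D)⁺ = {B, D}.
The closure contains neither all of R1 = {A, B, C, D, E} nor all of R2 = {B, D, F, G}, so the common attributes are not a superkey of either fragment. The join is lossy.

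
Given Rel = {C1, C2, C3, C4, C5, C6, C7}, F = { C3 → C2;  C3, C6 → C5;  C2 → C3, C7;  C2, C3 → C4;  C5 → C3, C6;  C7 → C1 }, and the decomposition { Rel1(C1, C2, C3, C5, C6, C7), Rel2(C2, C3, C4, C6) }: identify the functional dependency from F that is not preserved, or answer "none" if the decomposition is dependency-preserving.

none

C3 → C2 lies within Rel1.
C3, C6 → C5 lies within Rel1.
C2 → C3, C7 lies within Rel1.
C2, C3 → C4 lies within Rel2.
C5 → C3, C6 lies within Rel1.
C7 → C1 lies within Rel1.
Every dependency is enforceable on the fragments, so the decomposition is dependency-preserving.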